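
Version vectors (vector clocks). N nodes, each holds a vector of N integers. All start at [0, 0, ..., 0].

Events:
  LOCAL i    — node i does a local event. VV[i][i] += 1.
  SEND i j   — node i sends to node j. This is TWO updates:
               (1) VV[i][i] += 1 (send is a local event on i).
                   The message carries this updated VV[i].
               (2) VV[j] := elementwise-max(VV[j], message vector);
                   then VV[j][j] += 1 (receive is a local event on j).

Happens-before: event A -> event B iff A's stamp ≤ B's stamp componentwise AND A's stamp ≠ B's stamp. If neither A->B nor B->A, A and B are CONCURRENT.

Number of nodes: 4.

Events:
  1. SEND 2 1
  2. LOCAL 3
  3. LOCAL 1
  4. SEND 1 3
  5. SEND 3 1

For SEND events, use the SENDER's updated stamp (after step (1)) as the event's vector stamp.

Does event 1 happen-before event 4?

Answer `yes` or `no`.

Initial: VV[0]=[0, 0, 0, 0]
Initial: VV[1]=[0, 0, 0, 0]
Initial: VV[2]=[0, 0, 0, 0]
Initial: VV[3]=[0, 0, 0, 0]
Event 1: SEND 2->1: VV[2][2]++ -> VV[2]=[0, 0, 1, 0], msg_vec=[0, 0, 1, 0]; VV[1]=max(VV[1],msg_vec) then VV[1][1]++ -> VV[1]=[0, 1, 1, 0]
Event 2: LOCAL 3: VV[3][3]++ -> VV[3]=[0, 0, 0, 1]
Event 3: LOCAL 1: VV[1][1]++ -> VV[1]=[0, 2, 1, 0]
Event 4: SEND 1->3: VV[1][1]++ -> VV[1]=[0, 3, 1, 0], msg_vec=[0, 3, 1, 0]; VV[3]=max(VV[3],msg_vec) then VV[3][3]++ -> VV[3]=[0, 3, 1, 2]
Event 5: SEND 3->1: VV[3][3]++ -> VV[3]=[0, 3, 1, 3], msg_vec=[0, 3, 1, 3]; VV[1]=max(VV[1],msg_vec) then VV[1][1]++ -> VV[1]=[0, 4, 1, 3]
Event 1 stamp: [0, 0, 1, 0]
Event 4 stamp: [0, 3, 1, 0]
[0, 0, 1, 0] <= [0, 3, 1, 0]? True. Equal? False. Happens-before: True

Answer: yes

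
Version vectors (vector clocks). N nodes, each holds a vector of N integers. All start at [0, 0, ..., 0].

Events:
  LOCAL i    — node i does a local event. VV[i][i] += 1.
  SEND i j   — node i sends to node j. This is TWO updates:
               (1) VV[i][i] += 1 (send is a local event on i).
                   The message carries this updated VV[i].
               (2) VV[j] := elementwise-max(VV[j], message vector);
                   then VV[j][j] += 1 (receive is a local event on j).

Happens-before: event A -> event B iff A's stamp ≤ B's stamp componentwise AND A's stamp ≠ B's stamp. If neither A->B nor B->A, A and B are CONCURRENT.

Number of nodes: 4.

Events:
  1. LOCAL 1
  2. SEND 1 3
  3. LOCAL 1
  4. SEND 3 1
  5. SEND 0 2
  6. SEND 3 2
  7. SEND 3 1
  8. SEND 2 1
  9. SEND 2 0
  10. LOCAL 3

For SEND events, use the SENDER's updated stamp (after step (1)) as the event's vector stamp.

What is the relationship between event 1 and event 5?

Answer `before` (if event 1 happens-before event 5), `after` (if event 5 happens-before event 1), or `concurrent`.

Answer: concurrent

Derivation:
Initial: VV[0]=[0, 0, 0, 0]
Initial: VV[1]=[0, 0, 0, 0]
Initial: VV[2]=[0, 0, 0, 0]
Initial: VV[3]=[0, 0, 0, 0]
Event 1: LOCAL 1: VV[1][1]++ -> VV[1]=[0, 1, 0, 0]
Event 2: SEND 1->3: VV[1][1]++ -> VV[1]=[0, 2, 0, 0], msg_vec=[0, 2, 0, 0]; VV[3]=max(VV[3],msg_vec) then VV[3][3]++ -> VV[3]=[0, 2, 0, 1]
Event 3: LOCAL 1: VV[1][1]++ -> VV[1]=[0, 3, 0, 0]
Event 4: SEND 3->1: VV[3][3]++ -> VV[3]=[0, 2, 0, 2], msg_vec=[0, 2, 0, 2]; VV[1]=max(VV[1],msg_vec) then VV[1][1]++ -> VV[1]=[0, 4, 0, 2]
Event 5: SEND 0->2: VV[0][0]++ -> VV[0]=[1, 0, 0, 0], msg_vec=[1, 0, 0, 0]; VV[2]=max(VV[2],msg_vec) then VV[2][2]++ -> VV[2]=[1, 0, 1, 0]
Event 6: SEND 3->2: VV[3][3]++ -> VV[3]=[0, 2, 0, 3], msg_vec=[0, 2, 0, 3]; VV[2]=max(VV[2],msg_vec) then VV[2][2]++ -> VV[2]=[1, 2, 2, 3]
Event 7: SEND 3->1: VV[3][3]++ -> VV[3]=[0, 2, 0, 4], msg_vec=[0, 2, 0, 4]; VV[1]=max(VV[1],msg_vec) then VV[1][1]++ -> VV[1]=[0, 5, 0, 4]
Event 8: SEND 2->1: VV[2][2]++ -> VV[2]=[1, 2, 3, 3], msg_vec=[1, 2, 3, 3]; VV[1]=max(VV[1],msg_vec) then VV[1][1]++ -> VV[1]=[1, 6, 3, 4]
Event 9: SEND 2->0: VV[2][2]++ -> VV[2]=[1, 2, 4, 3], msg_vec=[1, 2, 4, 3]; VV[0]=max(VV[0],msg_vec) then VV[0][0]++ -> VV[0]=[2, 2, 4, 3]
Event 10: LOCAL 3: VV[3][3]++ -> VV[3]=[0, 2, 0, 5]
Event 1 stamp: [0, 1, 0, 0]
Event 5 stamp: [1, 0, 0, 0]
[0, 1, 0, 0] <= [1, 0, 0, 0]? False
[1, 0, 0, 0] <= [0, 1, 0, 0]? False
Relation: concurrent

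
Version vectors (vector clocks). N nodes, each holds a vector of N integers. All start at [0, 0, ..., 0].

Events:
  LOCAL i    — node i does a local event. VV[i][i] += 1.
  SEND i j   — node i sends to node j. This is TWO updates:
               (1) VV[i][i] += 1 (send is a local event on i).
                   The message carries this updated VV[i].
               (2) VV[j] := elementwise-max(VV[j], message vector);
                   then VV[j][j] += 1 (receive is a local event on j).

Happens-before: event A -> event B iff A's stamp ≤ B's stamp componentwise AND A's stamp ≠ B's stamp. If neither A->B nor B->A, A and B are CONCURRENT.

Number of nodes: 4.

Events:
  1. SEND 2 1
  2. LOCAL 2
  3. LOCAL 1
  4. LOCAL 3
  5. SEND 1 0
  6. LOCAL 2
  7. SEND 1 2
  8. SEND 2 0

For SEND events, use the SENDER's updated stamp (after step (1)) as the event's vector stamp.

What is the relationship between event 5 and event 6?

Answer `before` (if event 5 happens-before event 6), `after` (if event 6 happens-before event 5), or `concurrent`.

Initial: VV[0]=[0, 0, 0, 0]
Initial: VV[1]=[0, 0, 0, 0]
Initial: VV[2]=[0, 0, 0, 0]
Initial: VV[3]=[0, 0, 0, 0]
Event 1: SEND 2->1: VV[2][2]++ -> VV[2]=[0, 0, 1, 0], msg_vec=[0, 0, 1, 0]; VV[1]=max(VV[1],msg_vec) then VV[1][1]++ -> VV[1]=[0, 1, 1, 0]
Event 2: LOCAL 2: VV[2][2]++ -> VV[2]=[0, 0, 2, 0]
Event 3: LOCAL 1: VV[1][1]++ -> VV[1]=[0, 2, 1, 0]
Event 4: LOCAL 3: VV[3][3]++ -> VV[3]=[0, 0, 0, 1]
Event 5: SEND 1->0: VV[1][1]++ -> VV[1]=[0, 3, 1, 0], msg_vec=[0, 3, 1, 0]; VV[0]=max(VV[0],msg_vec) then VV[0][0]++ -> VV[0]=[1, 3, 1, 0]
Event 6: LOCAL 2: VV[2][2]++ -> VV[2]=[0, 0, 3, 0]
Event 7: SEND 1->2: VV[1][1]++ -> VV[1]=[0, 4, 1, 0], msg_vec=[0, 4, 1, 0]; VV[2]=max(VV[2],msg_vec) then VV[2][2]++ -> VV[2]=[0, 4, 4, 0]
Event 8: SEND 2->0: VV[2][2]++ -> VV[2]=[0, 4, 5, 0], msg_vec=[0, 4, 5, 0]; VV[0]=max(VV[0],msg_vec) then VV[0][0]++ -> VV[0]=[2, 4, 5, 0]
Event 5 stamp: [0, 3, 1, 0]
Event 6 stamp: [0, 0, 3, 0]
[0, 3, 1, 0] <= [0, 0, 3, 0]? False
[0, 0, 3, 0] <= [0, 3, 1, 0]? False
Relation: concurrent

Answer: concurrent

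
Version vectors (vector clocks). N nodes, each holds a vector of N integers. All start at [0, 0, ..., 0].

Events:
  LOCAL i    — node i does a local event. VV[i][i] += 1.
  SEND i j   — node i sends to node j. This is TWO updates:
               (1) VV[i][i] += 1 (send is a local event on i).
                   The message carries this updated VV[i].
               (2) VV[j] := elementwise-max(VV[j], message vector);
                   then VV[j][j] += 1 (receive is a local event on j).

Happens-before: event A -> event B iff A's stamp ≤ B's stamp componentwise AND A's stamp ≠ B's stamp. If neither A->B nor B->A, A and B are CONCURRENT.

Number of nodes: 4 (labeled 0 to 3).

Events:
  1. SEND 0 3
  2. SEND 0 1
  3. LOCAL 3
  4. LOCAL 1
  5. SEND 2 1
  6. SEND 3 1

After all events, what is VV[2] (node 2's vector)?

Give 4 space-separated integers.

Answer: 0 0 1 0

Derivation:
Initial: VV[0]=[0, 0, 0, 0]
Initial: VV[1]=[0, 0, 0, 0]
Initial: VV[2]=[0, 0, 0, 0]
Initial: VV[3]=[0, 0, 0, 0]
Event 1: SEND 0->3: VV[0][0]++ -> VV[0]=[1, 0, 0, 0], msg_vec=[1, 0, 0, 0]; VV[3]=max(VV[3],msg_vec) then VV[3][3]++ -> VV[3]=[1, 0, 0, 1]
Event 2: SEND 0->1: VV[0][0]++ -> VV[0]=[2, 0, 0, 0], msg_vec=[2, 0, 0, 0]; VV[1]=max(VV[1],msg_vec) then VV[1][1]++ -> VV[1]=[2, 1, 0, 0]
Event 3: LOCAL 3: VV[3][3]++ -> VV[3]=[1, 0, 0, 2]
Event 4: LOCAL 1: VV[1][1]++ -> VV[1]=[2, 2, 0, 0]
Event 5: SEND 2->1: VV[2][2]++ -> VV[2]=[0, 0, 1, 0], msg_vec=[0, 0, 1, 0]; VV[1]=max(VV[1],msg_vec) then VV[1][1]++ -> VV[1]=[2, 3, 1, 0]
Event 6: SEND 3->1: VV[3][3]++ -> VV[3]=[1, 0, 0, 3], msg_vec=[1, 0, 0, 3]; VV[1]=max(VV[1],msg_vec) then VV[1][1]++ -> VV[1]=[2, 4, 1, 3]
Final vectors: VV[0]=[2, 0, 0, 0]; VV[1]=[2, 4, 1, 3]; VV[2]=[0, 0, 1, 0]; VV[3]=[1, 0, 0, 3]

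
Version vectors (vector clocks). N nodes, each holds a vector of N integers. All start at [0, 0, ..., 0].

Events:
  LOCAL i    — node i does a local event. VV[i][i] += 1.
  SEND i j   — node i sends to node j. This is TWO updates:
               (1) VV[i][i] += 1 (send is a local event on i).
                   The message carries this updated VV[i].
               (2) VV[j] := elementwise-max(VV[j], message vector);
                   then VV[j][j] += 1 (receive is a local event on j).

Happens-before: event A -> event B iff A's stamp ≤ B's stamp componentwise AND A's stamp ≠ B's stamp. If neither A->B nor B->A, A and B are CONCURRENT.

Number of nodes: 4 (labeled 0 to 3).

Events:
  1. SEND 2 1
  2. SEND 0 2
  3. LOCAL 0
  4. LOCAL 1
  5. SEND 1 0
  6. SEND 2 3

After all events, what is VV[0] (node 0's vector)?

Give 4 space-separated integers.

Answer: 3 3 1 0

Derivation:
Initial: VV[0]=[0, 0, 0, 0]
Initial: VV[1]=[0, 0, 0, 0]
Initial: VV[2]=[0, 0, 0, 0]
Initial: VV[3]=[0, 0, 0, 0]
Event 1: SEND 2->1: VV[2][2]++ -> VV[2]=[0, 0, 1, 0], msg_vec=[0, 0, 1, 0]; VV[1]=max(VV[1],msg_vec) then VV[1][1]++ -> VV[1]=[0, 1, 1, 0]
Event 2: SEND 0->2: VV[0][0]++ -> VV[0]=[1, 0, 0, 0], msg_vec=[1, 0, 0, 0]; VV[2]=max(VV[2],msg_vec) then VV[2][2]++ -> VV[2]=[1, 0, 2, 0]
Event 3: LOCAL 0: VV[0][0]++ -> VV[0]=[2, 0, 0, 0]
Event 4: LOCAL 1: VV[1][1]++ -> VV[1]=[0, 2, 1, 0]
Event 5: SEND 1->0: VV[1][1]++ -> VV[1]=[0, 3, 1, 0], msg_vec=[0, 3, 1, 0]; VV[0]=max(VV[0],msg_vec) then VV[0][0]++ -> VV[0]=[3, 3, 1, 0]
Event 6: SEND 2->3: VV[2][2]++ -> VV[2]=[1, 0, 3, 0], msg_vec=[1, 0, 3, 0]; VV[3]=max(VV[3],msg_vec) then VV[3][3]++ -> VV[3]=[1, 0, 3, 1]
Final vectors: VV[0]=[3, 3, 1, 0]; VV[1]=[0, 3, 1, 0]; VV[2]=[1, 0, 3, 0]; VV[3]=[1, 0, 3, 1]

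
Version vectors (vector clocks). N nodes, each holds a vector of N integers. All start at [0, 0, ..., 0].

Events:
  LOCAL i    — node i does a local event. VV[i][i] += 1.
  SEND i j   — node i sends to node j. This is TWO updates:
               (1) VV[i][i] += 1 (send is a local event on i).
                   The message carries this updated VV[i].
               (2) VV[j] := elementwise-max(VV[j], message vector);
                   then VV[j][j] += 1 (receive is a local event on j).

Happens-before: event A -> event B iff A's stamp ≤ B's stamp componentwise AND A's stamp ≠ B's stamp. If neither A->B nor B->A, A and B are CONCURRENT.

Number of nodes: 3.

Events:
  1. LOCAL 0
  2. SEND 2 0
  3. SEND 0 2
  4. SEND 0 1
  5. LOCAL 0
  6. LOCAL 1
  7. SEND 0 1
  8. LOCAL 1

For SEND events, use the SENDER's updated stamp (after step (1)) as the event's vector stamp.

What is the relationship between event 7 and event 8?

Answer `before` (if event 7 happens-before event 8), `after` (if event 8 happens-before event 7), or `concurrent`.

Answer: before

Derivation:
Initial: VV[0]=[0, 0, 0]
Initial: VV[1]=[0, 0, 0]
Initial: VV[2]=[0, 0, 0]
Event 1: LOCAL 0: VV[0][0]++ -> VV[0]=[1, 0, 0]
Event 2: SEND 2->0: VV[2][2]++ -> VV[2]=[0, 0, 1], msg_vec=[0, 0, 1]; VV[0]=max(VV[0],msg_vec) then VV[0][0]++ -> VV[0]=[2, 0, 1]
Event 3: SEND 0->2: VV[0][0]++ -> VV[0]=[3, 0, 1], msg_vec=[3, 0, 1]; VV[2]=max(VV[2],msg_vec) then VV[2][2]++ -> VV[2]=[3, 0, 2]
Event 4: SEND 0->1: VV[0][0]++ -> VV[0]=[4, 0, 1], msg_vec=[4, 0, 1]; VV[1]=max(VV[1],msg_vec) then VV[1][1]++ -> VV[1]=[4, 1, 1]
Event 5: LOCAL 0: VV[0][0]++ -> VV[0]=[5, 0, 1]
Event 6: LOCAL 1: VV[1][1]++ -> VV[1]=[4, 2, 1]
Event 7: SEND 0->1: VV[0][0]++ -> VV[0]=[6, 0, 1], msg_vec=[6, 0, 1]; VV[1]=max(VV[1],msg_vec) then VV[1][1]++ -> VV[1]=[6, 3, 1]
Event 8: LOCAL 1: VV[1][1]++ -> VV[1]=[6, 4, 1]
Event 7 stamp: [6, 0, 1]
Event 8 stamp: [6, 4, 1]
[6, 0, 1] <= [6, 4, 1]? True
[6, 4, 1] <= [6, 0, 1]? False
Relation: before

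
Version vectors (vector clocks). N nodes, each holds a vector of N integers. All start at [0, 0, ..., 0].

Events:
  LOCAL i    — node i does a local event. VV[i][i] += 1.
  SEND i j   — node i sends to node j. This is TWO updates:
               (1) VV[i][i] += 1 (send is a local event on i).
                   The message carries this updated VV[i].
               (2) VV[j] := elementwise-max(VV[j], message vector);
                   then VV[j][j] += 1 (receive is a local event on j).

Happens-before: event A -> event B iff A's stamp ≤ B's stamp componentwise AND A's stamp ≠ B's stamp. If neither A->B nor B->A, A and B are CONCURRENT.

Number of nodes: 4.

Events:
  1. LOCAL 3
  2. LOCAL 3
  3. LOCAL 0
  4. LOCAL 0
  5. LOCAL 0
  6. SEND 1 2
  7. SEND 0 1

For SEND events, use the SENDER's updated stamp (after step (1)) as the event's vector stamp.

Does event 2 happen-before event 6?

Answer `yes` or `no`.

Answer: no

Derivation:
Initial: VV[0]=[0, 0, 0, 0]
Initial: VV[1]=[0, 0, 0, 0]
Initial: VV[2]=[0, 0, 0, 0]
Initial: VV[3]=[0, 0, 0, 0]
Event 1: LOCAL 3: VV[3][3]++ -> VV[3]=[0, 0, 0, 1]
Event 2: LOCAL 3: VV[3][3]++ -> VV[3]=[0, 0, 0, 2]
Event 3: LOCAL 0: VV[0][0]++ -> VV[0]=[1, 0, 0, 0]
Event 4: LOCAL 0: VV[0][0]++ -> VV[0]=[2, 0, 0, 0]
Event 5: LOCAL 0: VV[0][0]++ -> VV[0]=[3, 0, 0, 0]
Event 6: SEND 1->2: VV[1][1]++ -> VV[1]=[0, 1, 0, 0], msg_vec=[0, 1, 0, 0]; VV[2]=max(VV[2],msg_vec) then VV[2][2]++ -> VV[2]=[0, 1, 1, 0]
Event 7: SEND 0->1: VV[0][0]++ -> VV[0]=[4, 0, 0, 0], msg_vec=[4, 0, 0, 0]; VV[1]=max(VV[1],msg_vec) then VV[1][1]++ -> VV[1]=[4, 2, 0, 0]
Event 2 stamp: [0, 0, 0, 2]
Event 6 stamp: [0, 1, 0, 0]
[0, 0, 0, 2] <= [0, 1, 0, 0]? False. Equal? False. Happens-before: False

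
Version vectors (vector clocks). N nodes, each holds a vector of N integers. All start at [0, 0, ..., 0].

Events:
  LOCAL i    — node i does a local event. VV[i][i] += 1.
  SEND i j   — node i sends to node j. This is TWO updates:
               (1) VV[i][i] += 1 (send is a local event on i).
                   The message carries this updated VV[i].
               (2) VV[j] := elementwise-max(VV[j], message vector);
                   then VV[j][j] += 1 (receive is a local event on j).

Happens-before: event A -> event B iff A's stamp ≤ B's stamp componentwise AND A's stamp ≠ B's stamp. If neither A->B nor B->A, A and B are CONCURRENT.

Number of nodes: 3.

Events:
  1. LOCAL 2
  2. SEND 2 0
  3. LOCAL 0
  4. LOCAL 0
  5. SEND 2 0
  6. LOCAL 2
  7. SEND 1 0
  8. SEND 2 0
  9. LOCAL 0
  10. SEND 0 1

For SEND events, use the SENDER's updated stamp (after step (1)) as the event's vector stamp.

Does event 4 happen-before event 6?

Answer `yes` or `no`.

Initial: VV[0]=[0, 0, 0]
Initial: VV[1]=[0, 0, 0]
Initial: VV[2]=[0, 0, 0]
Event 1: LOCAL 2: VV[2][2]++ -> VV[2]=[0, 0, 1]
Event 2: SEND 2->0: VV[2][2]++ -> VV[2]=[0, 0, 2], msg_vec=[0, 0, 2]; VV[0]=max(VV[0],msg_vec) then VV[0][0]++ -> VV[0]=[1, 0, 2]
Event 3: LOCAL 0: VV[0][0]++ -> VV[0]=[2, 0, 2]
Event 4: LOCAL 0: VV[0][0]++ -> VV[0]=[3, 0, 2]
Event 5: SEND 2->0: VV[2][2]++ -> VV[2]=[0, 0, 3], msg_vec=[0, 0, 3]; VV[0]=max(VV[0],msg_vec) then VV[0][0]++ -> VV[0]=[4, 0, 3]
Event 6: LOCAL 2: VV[2][2]++ -> VV[2]=[0, 0, 4]
Event 7: SEND 1->0: VV[1][1]++ -> VV[1]=[0, 1, 0], msg_vec=[0, 1, 0]; VV[0]=max(VV[0],msg_vec) then VV[0][0]++ -> VV[0]=[5, 1, 3]
Event 8: SEND 2->0: VV[2][2]++ -> VV[2]=[0, 0, 5], msg_vec=[0, 0, 5]; VV[0]=max(VV[0],msg_vec) then VV[0][0]++ -> VV[0]=[6, 1, 5]
Event 9: LOCAL 0: VV[0][0]++ -> VV[0]=[7, 1, 5]
Event 10: SEND 0->1: VV[0][0]++ -> VV[0]=[8, 1, 5], msg_vec=[8, 1, 5]; VV[1]=max(VV[1],msg_vec) then VV[1][1]++ -> VV[1]=[8, 2, 5]
Event 4 stamp: [3, 0, 2]
Event 6 stamp: [0, 0, 4]
[3, 0, 2] <= [0, 0, 4]? False. Equal? False. Happens-before: False

Answer: no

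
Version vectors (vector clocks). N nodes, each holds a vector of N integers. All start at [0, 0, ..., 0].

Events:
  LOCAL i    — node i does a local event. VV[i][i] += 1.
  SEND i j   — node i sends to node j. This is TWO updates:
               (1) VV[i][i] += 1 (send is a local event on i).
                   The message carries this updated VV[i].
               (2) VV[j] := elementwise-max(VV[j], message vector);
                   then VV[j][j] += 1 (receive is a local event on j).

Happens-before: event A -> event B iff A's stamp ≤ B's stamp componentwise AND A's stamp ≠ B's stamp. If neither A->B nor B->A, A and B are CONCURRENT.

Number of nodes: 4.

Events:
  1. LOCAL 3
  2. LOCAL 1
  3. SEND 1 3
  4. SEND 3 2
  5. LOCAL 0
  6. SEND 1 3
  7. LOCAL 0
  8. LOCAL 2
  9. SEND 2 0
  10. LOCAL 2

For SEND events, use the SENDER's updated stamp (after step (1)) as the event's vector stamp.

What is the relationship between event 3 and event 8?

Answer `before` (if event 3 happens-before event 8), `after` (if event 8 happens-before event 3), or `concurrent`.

Answer: before

Derivation:
Initial: VV[0]=[0, 0, 0, 0]
Initial: VV[1]=[0, 0, 0, 0]
Initial: VV[2]=[0, 0, 0, 0]
Initial: VV[3]=[0, 0, 0, 0]
Event 1: LOCAL 3: VV[3][3]++ -> VV[3]=[0, 0, 0, 1]
Event 2: LOCAL 1: VV[1][1]++ -> VV[1]=[0, 1, 0, 0]
Event 3: SEND 1->3: VV[1][1]++ -> VV[1]=[0, 2, 0, 0], msg_vec=[0, 2, 0, 0]; VV[3]=max(VV[3],msg_vec) then VV[3][3]++ -> VV[3]=[0, 2, 0, 2]
Event 4: SEND 3->2: VV[3][3]++ -> VV[3]=[0, 2, 0, 3], msg_vec=[0, 2, 0, 3]; VV[2]=max(VV[2],msg_vec) then VV[2][2]++ -> VV[2]=[0, 2, 1, 3]
Event 5: LOCAL 0: VV[0][0]++ -> VV[0]=[1, 0, 0, 0]
Event 6: SEND 1->3: VV[1][1]++ -> VV[1]=[0, 3, 0, 0], msg_vec=[0, 3, 0, 0]; VV[3]=max(VV[3],msg_vec) then VV[3][3]++ -> VV[3]=[0, 3, 0, 4]
Event 7: LOCAL 0: VV[0][0]++ -> VV[0]=[2, 0, 0, 0]
Event 8: LOCAL 2: VV[2][2]++ -> VV[2]=[0, 2, 2, 3]
Event 9: SEND 2->0: VV[2][2]++ -> VV[2]=[0, 2, 3, 3], msg_vec=[0, 2, 3, 3]; VV[0]=max(VV[0],msg_vec) then VV[0][0]++ -> VV[0]=[3, 2, 3, 3]
Event 10: LOCAL 2: VV[2][2]++ -> VV[2]=[0, 2, 4, 3]
Event 3 stamp: [0, 2, 0, 0]
Event 8 stamp: [0, 2, 2, 3]
[0, 2, 0, 0] <= [0, 2, 2, 3]? True
[0, 2, 2, 3] <= [0, 2, 0, 0]? False
Relation: before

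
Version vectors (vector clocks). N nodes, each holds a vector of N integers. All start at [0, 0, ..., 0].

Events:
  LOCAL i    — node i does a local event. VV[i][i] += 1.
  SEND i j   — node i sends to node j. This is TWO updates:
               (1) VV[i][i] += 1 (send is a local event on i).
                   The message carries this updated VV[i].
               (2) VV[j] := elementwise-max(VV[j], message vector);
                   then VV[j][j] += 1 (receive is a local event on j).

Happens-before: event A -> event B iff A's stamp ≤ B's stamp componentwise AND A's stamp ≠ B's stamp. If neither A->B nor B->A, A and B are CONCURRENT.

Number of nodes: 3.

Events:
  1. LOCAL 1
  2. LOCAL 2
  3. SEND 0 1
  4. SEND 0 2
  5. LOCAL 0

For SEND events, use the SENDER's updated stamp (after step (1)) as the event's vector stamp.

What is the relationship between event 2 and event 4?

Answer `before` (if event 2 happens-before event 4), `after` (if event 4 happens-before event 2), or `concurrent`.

Initial: VV[0]=[0, 0, 0]
Initial: VV[1]=[0, 0, 0]
Initial: VV[2]=[0, 0, 0]
Event 1: LOCAL 1: VV[1][1]++ -> VV[1]=[0, 1, 0]
Event 2: LOCAL 2: VV[2][2]++ -> VV[2]=[0, 0, 1]
Event 3: SEND 0->1: VV[0][0]++ -> VV[0]=[1, 0, 0], msg_vec=[1, 0, 0]; VV[1]=max(VV[1],msg_vec) then VV[1][1]++ -> VV[1]=[1, 2, 0]
Event 4: SEND 0->2: VV[0][0]++ -> VV[0]=[2, 0, 0], msg_vec=[2, 0, 0]; VV[2]=max(VV[2],msg_vec) then VV[2][2]++ -> VV[2]=[2, 0, 2]
Event 5: LOCAL 0: VV[0][0]++ -> VV[0]=[3, 0, 0]
Event 2 stamp: [0, 0, 1]
Event 4 stamp: [2, 0, 0]
[0, 0, 1] <= [2, 0, 0]? False
[2, 0, 0] <= [0, 0, 1]? False
Relation: concurrent

Answer: concurrent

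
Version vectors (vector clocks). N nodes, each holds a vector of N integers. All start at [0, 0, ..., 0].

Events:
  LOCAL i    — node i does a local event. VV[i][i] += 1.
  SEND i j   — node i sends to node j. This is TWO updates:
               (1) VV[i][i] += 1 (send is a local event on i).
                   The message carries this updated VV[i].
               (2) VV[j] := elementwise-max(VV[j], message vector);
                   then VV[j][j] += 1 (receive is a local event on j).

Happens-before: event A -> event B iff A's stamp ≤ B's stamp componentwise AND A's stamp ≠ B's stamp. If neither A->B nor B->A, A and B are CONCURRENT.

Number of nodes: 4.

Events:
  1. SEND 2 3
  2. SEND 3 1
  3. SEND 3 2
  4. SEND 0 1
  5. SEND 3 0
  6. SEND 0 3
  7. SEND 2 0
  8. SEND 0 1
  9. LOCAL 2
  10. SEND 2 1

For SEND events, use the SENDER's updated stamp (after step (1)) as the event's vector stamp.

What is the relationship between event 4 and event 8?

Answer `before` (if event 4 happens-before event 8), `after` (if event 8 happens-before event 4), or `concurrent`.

Initial: VV[0]=[0, 0, 0, 0]
Initial: VV[1]=[0, 0, 0, 0]
Initial: VV[2]=[0, 0, 0, 0]
Initial: VV[3]=[0, 0, 0, 0]
Event 1: SEND 2->3: VV[2][2]++ -> VV[2]=[0, 0, 1, 0], msg_vec=[0, 0, 1, 0]; VV[3]=max(VV[3],msg_vec) then VV[3][3]++ -> VV[3]=[0, 0, 1, 1]
Event 2: SEND 3->1: VV[3][3]++ -> VV[3]=[0, 0, 1, 2], msg_vec=[0, 0, 1, 2]; VV[1]=max(VV[1],msg_vec) then VV[1][1]++ -> VV[1]=[0, 1, 1, 2]
Event 3: SEND 3->2: VV[3][3]++ -> VV[3]=[0, 0, 1, 3], msg_vec=[0, 0, 1, 3]; VV[2]=max(VV[2],msg_vec) then VV[2][2]++ -> VV[2]=[0, 0, 2, 3]
Event 4: SEND 0->1: VV[0][0]++ -> VV[0]=[1, 0, 0, 0], msg_vec=[1, 0, 0, 0]; VV[1]=max(VV[1],msg_vec) then VV[1][1]++ -> VV[1]=[1, 2, 1, 2]
Event 5: SEND 3->0: VV[3][3]++ -> VV[3]=[0, 0, 1, 4], msg_vec=[0, 0, 1, 4]; VV[0]=max(VV[0],msg_vec) then VV[0][0]++ -> VV[0]=[2, 0, 1, 4]
Event 6: SEND 0->3: VV[0][0]++ -> VV[0]=[3, 0, 1, 4], msg_vec=[3, 0, 1, 4]; VV[3]=max(VV[3],msg_vec) then VV[3][3]++ -> VV[3]=[3, 0, 1, 5]
Event 7: SEND 2->0: VV[2][2]++ -> VV[2]=[0, 0, 3, 3], msg_vec=[0, 0, 3, 3]; VV[0]=max(VV[0],msg_vec) then VV[0][0]++ -> VV[0]=[4, 0, 3, 4]
Event 8: SEND 0->1: VV[0][0]++ -> VV[0]=[5, 0, 3, 4], msg_vec=[5, 0, 3, 4]; VV[1]=max(VV[1],msg_vec) then VV[1][1]++ -> VV[1]=[5, 3, 3, 4]
Event 9: LOCAL 2: VV[2][2]++ -> VV[2]=[0, 0, 4, 3]
Event 10: SEND 2->1: VV[2][2]++ -> VV[2]=[0, 0, 5, 3], msg_vec=[0, 0, 5, 3]; VV[1]=max(VV[1],msg_vec) then VV[1][1]++ -> VV[1]=[5, 4, 5, 4]
Event 4 stamp: [1, 0, 0, 0]
Event 8 stamp: [5, 0, 3, 4]
[1, 0, 0, 0] <= [5, 0, 3, 4]? True
[5, 0, 3, 4] <= [1, 0, 0, 0]? False
Relation: before

Answer: before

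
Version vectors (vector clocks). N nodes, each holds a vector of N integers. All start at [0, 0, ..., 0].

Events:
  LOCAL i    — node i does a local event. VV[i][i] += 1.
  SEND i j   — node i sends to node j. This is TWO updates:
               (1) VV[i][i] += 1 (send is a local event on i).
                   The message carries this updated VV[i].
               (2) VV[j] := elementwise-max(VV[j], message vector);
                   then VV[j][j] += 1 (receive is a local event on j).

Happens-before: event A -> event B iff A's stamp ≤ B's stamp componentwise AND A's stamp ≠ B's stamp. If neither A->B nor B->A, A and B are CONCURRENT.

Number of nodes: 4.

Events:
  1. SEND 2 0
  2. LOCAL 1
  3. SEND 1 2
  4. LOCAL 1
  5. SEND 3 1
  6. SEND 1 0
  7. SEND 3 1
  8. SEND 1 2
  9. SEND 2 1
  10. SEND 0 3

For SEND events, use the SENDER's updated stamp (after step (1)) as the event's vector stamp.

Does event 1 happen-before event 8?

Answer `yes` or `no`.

Answer: no

Derivation:
Initial: VV[0]=[0, 0, 0, 0]
Initial: VV[1]=[0, 0, 0, 0]
Initial: VV[2]=[0, 0, 0, 0]
Initial: VV[3]=[0, 0, 0, 0]
Event 1: SEND 2->0: VV[2][2]++ -> VV[2]=[0, 0, 1, 0], msg_vec=[0, 0, 1, 0]; VV[0]=max(VV[0],msg_vec) then VV[0][0]++ -> VV[0]=[1, 0, 1, 0]
Event 2: LOCAL 1: VV[1][1]++ -> VV[1]=[0, 1, 0, 0]
Event 3: SEND 1->2: VV[1][1]++ -> VV[1]=[0, 2, 0, 0], msg_vec=[0, 2, 0, 0]; VV[2]=max(VV[2],msg_vec) then VV[2][2]++ -> VV[2]=[0, 2, 2, 0]
Event 4: LOCAL 1: VV[1][1]++ -> VV[1]=[0, 3, 0, 0]
Event 5: SEND 3->1: VV[3][3]++ -> VV[3]=[0, 0, 0, 1], msg_vec=[0, 0, 0, 1]; VV[1]=max(VV[1],msg_vec) then VV[1][1]++ -> VV[1]=[0, 4, 0, 1]
Event 6: SEND 1->0: VV[1][1]++ -> VV[1]=[0, 5, 0, 1], msg_vec=[0, 5, 0, 1]; VV[0]=max(VV[0],msg_vec) then VV[0][0]++ -> VV[0]=[2, 5, 1, 1]
Event 7: SEND 3->1: VV[3][3]++ -> VV[3]=[0, 0, 0, 2], msg_vec=[0, 0, 0, 2]; VV[1]=max(VV[1],msg_vec) then VV[1][1]++ -> VV[1]=[0, 6, 0, 2]
Event 8: SEND 1->2: VV[1][1]++ -> VV[1]=[0, 7, 0, 2], msg_vec=[0, 7, 0, 2]; VV[2]=max(VV[2],msg_vec) then VV[2][2]++ -> VV[2]=[0, 7, 3, 2]
Event 9: SEND 2->1: VV[2][2]++ -> VV[2]=[0, 7, 4, 2], msg_vec=[0, 7, 4, 2]; VV[1]=max(VV[1],msg_vec) then VV[1][1]++ -> VV[1]=[0, 8, 4, 2]
Event 10: SEND 0->3: VV[0][0]++ -> VV[0]=[3, 5, 1, 1], msg_vec=[3, 5, 1, 1]; VV[3]=max(VV[3],msg_vec) then VV[3][3]++ -> VV[3]=[3, 5, 1, 3]
Event 1 stamp: [0, 0, 1, 0]
Event 8 stamp: [0, 7, 0, 2]
[0, 0, 1, 0] <= [0, 7, 0, 2]? False. Equal? False. Happens-before: False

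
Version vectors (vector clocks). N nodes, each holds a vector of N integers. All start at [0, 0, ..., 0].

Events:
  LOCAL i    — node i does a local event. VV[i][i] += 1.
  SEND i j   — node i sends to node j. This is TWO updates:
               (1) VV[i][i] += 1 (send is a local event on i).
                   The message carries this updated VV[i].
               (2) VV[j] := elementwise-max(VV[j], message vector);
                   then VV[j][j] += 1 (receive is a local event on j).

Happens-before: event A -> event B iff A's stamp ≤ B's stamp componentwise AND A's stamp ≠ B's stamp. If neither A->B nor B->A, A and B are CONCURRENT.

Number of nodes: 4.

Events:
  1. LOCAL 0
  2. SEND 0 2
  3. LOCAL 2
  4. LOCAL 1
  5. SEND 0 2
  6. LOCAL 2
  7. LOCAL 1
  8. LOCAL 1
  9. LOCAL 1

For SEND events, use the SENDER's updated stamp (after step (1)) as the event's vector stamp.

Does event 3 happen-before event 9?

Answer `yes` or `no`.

Initial: VV[0]=[0, 0, 0, 0]
Initial: VV[1]=[0, 0, 0, 0]
Initial: VV[2]=[0, 0, 0, 0]
Initial: VV[3]=[0, 0, 0, 0]
Event 1: LOCAL 0: VV[0][0]++ -> VV[0]=[1, 0, 0, 0]
Event 2: SEND 0->2: VV[0][0]++ -> VV[0]=[2, 0, 0, 0], msg_vec=[2, 0, 0, 0]; VV[2]=max(VV[2],msg_vec) then VV[2][2]++ -> VV[2]=[2, 0, 1, 0]
Event 3: LOCAL 2: VV[2][2]++ -> VV[2]=[2, 0, 2, 0]
Event 4: LOCAL 1: VV[1][1]++ -> VV[1]=[0, 1, 0, 0]
Event 5: SEND 0->2: VV[0][0]++ -> VV[0]=[3, 0, 0, 0], msg_vec=[3, 0, 0, 0]; VV[2]=max(VV[2],msg_vec) then VV[2][2]++ -> VV[2]=[3, 0, 3, 0]
Event 6: LOCAL 2: VV[2][2]++ -> VV[2]=[3, 0, 4, 0]
Event 7: LOCAL 1: VV[1][1]++ -> VV[1]=[0, 2, 0, 0]
Event 8: LOCAL 1: VV[1][1]++ -> VV[1]=[0, 3, 0, 0]
Event 9: LOCAL 1: VV[1][1]++ -> VV[1]=[0, 4, 0, 0]
Event 3 stamp: [2, 0, 2, 0]
Event 9 stamp: [0, 4, 0, 0]
[2, 0, 2, 0] <= [0, 4, 0, 0]? False. Equal? False. Happens-before: False

Answer: no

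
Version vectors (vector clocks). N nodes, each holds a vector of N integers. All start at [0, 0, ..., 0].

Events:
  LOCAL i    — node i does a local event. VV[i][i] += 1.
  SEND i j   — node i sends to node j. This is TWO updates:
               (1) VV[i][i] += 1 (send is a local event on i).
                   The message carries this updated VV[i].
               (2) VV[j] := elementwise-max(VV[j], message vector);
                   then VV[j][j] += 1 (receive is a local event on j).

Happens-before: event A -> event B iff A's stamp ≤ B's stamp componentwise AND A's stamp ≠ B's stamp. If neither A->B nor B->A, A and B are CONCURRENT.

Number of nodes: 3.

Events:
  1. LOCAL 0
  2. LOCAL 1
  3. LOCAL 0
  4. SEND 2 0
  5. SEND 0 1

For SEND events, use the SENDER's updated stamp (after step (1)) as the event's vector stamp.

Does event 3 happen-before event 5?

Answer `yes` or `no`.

Initial: VV[0]=[0, 0, 0]
Initial: VV[1]=[0, 0, 0]
Initial: VV[2]=[0, 0, 0]
Event 1: LOCAL 0: VV[0][0]++ -> VV[0]=[1, 0, 0]
Event 2: LOCAL 1: VV[1][1]++ -> VV[1]=[0, 1, 0]
Event 3: LOCAL 0: VV[0][0]++ -> VV[0]=[2, 0, 0]
Event 4: SEND 2->0: VV[2][2]++ -> VV[2]=[0, 0, 1], msg_vec=[0, 0, 1]; VV[0]=max(VV[0],msg_vec) then VV[0][0]++ -> VV[0]=[3, 0, 1]
Event 5: SEND 0->1: VV[0][0]++ -> VV[0]=[4, 0, 1], msg_vec=[4, 0, 1]; VV[1]=max(VV[1],msg_vec) then VV[1][1]++ -> VV[1]=[4, 2, 1]
Event 3 stamp: [2, 0, 0]
Event 5 stamp: [4, 0, 1]
[2, 0, 0] <= [4, 0, 1]? True. Equal? False. Happens-before: True

Answer: yes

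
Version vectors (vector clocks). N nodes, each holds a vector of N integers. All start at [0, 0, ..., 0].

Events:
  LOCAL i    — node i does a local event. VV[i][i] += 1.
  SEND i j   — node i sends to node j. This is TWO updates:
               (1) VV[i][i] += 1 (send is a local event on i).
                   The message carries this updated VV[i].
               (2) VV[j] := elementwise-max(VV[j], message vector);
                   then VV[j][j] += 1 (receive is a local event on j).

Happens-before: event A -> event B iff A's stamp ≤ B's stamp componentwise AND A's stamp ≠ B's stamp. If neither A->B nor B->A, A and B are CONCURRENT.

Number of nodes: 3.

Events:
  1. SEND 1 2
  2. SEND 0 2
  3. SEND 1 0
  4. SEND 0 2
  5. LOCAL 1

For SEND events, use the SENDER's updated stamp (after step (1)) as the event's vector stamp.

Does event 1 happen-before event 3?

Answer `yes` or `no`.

Initial: VV[0]=[0, 0, 0]
Initial: VV[1]=[0, 0, 0]
Initial: VV[2]=[0, 0, 0]
Event 1: SEND 1->2: VV[1][1]++ -> VV[1]=[0, 1, 0], msg_vec=[0, 1, 0]; VV[2]=max(VV[2],msg_vec) then VV[2][2]++ -> VV[2]=[0, 1, 1]
Event 2: SEND 0->2: VV[0][0]++ -> VV[0]=[1, 0, 0], msg_vec=[1, 0, 0]; VV[2]=max(VV[2],msg_vec) then VV[2][2]++ -> VV[2]=[1, 1, 2]
Event 3: SEND 1->0: VV[1][1]++ -> VV[1]=[0, 2, 0], msg_vec=[0, 2, 0]; VV[0]=max(VV[0],msg_vec) then VV[0][0]++ -> VV[0]=[2, 2, 0]
Event 4: SEND 0->2: VV[0][0]++ -> VV[0]=[3, 2, 0], msg_vec=[3, 2, 0]; VV[2]=max(VV[2],msg_vec) then VV[2][2]++ -> VV[2]=[3, 2, 3]
Event 5: LOCAL 1: VV[1][1]++ -> VV[1]=[0, 3, 0]
Event 1 stamp: [0, 1, 0]
Event 3 stamp: [0, 2, 0]
[0, 1, 0] <= [0, 2, 0]? True. Equal? False. Happens-before: True

Answer: yes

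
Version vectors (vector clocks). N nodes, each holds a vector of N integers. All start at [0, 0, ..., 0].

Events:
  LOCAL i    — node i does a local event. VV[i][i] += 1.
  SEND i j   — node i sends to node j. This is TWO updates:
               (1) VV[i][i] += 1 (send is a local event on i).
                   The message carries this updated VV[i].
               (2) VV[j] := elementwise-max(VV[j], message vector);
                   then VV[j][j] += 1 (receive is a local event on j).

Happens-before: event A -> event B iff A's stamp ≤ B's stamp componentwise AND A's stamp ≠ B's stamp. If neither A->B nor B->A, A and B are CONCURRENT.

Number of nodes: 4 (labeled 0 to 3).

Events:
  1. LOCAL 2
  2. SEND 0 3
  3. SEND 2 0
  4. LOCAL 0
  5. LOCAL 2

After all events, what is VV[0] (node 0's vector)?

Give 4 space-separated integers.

Initial: VV[0]=[0, 0, 0, 0]
Initial: VV[1]=[0, 0, 0, 0]
Initial: VV[2]=[0, 0, 0, 0]
Initial: VV[3]=[0, 0, 0, 0]
Event 1: LOCAL 2: VV[2][2]++ -> VV[2]=[0, 0, 1, 0]
Event 2: SEND 0->3: VV[0][0]++ -> VV[0]=[1, 0, 0, 0], msg_vec=[1, 0, 0, 0]; VV[3]=max(VV[3],msg_vec) then VV[3][3]++ -> VV[3]=[1, 0, 0, 1]
Event 3: SEND 2->0: VV[2][2]++ -> VV[2]=[0, 0, 2, 0], msg_vec=[0, 0, 2, 0]; VV[0]=max(VV[0],msg_vec) then VV[0][0]++ -> VV[0]=[2, 0, 2, 0]
Event 4: LOCAL 0: VV[0][0]++ -> VV[0]=[3, 0, 2, 0]
Event 5: LOCAL 2: VV[2][2]++ -> VV[2]=[0, 0, 3, 0]
Final vectors: VV[0]=[3, 0, 2, 0]; VV[1]=[0, 0, 0, 0]; VV[2]=[0, 0, 3, 0]; VV[3]=[1, 0, 0, 1]

Answer: 3 0 2 0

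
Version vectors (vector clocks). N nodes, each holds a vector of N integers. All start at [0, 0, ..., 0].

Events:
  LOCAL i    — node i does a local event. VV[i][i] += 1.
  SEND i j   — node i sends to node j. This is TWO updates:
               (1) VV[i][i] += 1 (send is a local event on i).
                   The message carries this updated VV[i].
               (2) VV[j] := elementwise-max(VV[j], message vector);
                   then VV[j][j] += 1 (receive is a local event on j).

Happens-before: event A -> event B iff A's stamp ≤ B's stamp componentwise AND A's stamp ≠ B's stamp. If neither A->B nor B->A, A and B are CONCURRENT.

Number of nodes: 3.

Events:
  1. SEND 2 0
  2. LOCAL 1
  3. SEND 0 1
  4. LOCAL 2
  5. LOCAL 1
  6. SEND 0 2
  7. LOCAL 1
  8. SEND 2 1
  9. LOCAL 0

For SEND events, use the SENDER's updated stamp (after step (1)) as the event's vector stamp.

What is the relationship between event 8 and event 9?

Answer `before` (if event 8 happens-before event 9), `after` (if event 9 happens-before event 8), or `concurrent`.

Answer: concurrent

Derivation:
Initial: VV[0]=[0, 0, 0]
Initial: VV[1]=[0, 0, 0]
Initial: VV[2]=[0, 0, 0]
Event 1: SEND 2->0: VV[2][2]++ -> VV[2]=[0, 0, 1], msg_vec=[0, 0, 1]; VV[0]=max(VV[0],msg_vec) then VV[0][0]++ -> VV[0]=[1, 0, 1]
Event 2: LOCAL 1: VV[1][1]++ -> VV[1]=[0, 1, 0]
Event 3: SEND 0->1: VV[0][0]++ -> VV[0]=[2, 0, 1], msg_vec=[2, 0, 1]; VV[1]=max(VV[1],msg_vec) then VV[1][1]++ -> VV[1]=[2, 2, 1]
Event 4: LOCAL 2: VV[2][2]++ -> VV[2]=[0, 0, 2]
Event 5: LOCAL 1: VV[1][1]++ -> VV[1]=[2, 3, 1]
Event 6: SEND 0->2: VV[0][0]++ -> VV[0]=[3, 0, 1], msg_vec=[3, 0, 1]; VV[2]=max(VV[2],msg_vec) then VV[2][2]++ -> VV[2]=[3, 0, 3]
Event 7: LOCAL 1: VV[1][1]++ -> VV[1]=[2, 4, 1]
Event 8: SEND 2->1: VV[2][2]++ -> VV[2]=[3, 0, 4], msg_vec=[3, 0, 4]; VV[1]=max(VV[1],msg_vec) then VV[1][1]++ -> VV[1]=[3, 5, 4]
Event 9: LOCAL 0: VV[0][0]++ -> VV[0]=[4, 0, 1]
Event 8 stamp: [3, 0, 4]
Event 9 stamp: [4, 0, 1]
[3, 0, 4] <= [4, 0, 1]? False
[4, 0, 1] <= [3, 0, 4]? False
Relation: concurrent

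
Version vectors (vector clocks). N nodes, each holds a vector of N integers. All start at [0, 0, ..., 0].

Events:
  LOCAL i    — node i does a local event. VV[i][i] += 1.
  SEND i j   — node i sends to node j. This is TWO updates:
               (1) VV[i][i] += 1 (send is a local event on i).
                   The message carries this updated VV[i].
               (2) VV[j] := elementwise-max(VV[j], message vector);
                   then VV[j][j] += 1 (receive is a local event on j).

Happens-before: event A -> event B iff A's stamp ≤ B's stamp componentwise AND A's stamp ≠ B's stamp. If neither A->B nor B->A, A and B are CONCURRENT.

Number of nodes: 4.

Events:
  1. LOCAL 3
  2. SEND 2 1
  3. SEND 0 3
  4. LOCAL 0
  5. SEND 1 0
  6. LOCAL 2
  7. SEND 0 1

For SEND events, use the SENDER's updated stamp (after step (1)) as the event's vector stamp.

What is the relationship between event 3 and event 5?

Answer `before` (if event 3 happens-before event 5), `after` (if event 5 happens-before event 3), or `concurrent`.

Initial: VV[0]=[0, 0, 0, 0]
Initial: VV[1]=[0, 0, 0, 0]
Initial: VV[2]=[0, 0, 0, 0]
Initial: VV[3]=[0, 0, 0, 0]
Event 1: LOCAL 3: VV[3][3]++ -> VV[3]=[0, 0, 0, 1]
Event 2: SEND 2->1: VV[2][2]++ -> VV[2]=[0, 0, 1, 0], msg_vec=[0, 0, 1, 0]; VV[1]=max(VV[1],msg_vec) then VV[1][1]++ -> VV[1]=[0, 1, 1, 0]
Event 3: SEND 0->3: VV[0][0]++ -> VV[0]=[1, 0, 0, 0], msg_vec=[1, 0, 0, 0]; VV[3]=max(VV[3],msg_vec) then VV[3][3]++ -> VV[3]=[1, 0, 0, 2]
Event 4: LOCAL 0: VV[0][0]++ -> VV[0]=[2, 0, 0, 0]
Event 5: SEND 1->0: VV[1][1]++ -> VV[1]=[0, 2, 1, 0], msg_vec=[0, 2, 1, 0]; VV[0]=max(VV[0],msg_vec) then VV[0][0]++ -> VV[0]=[3, 2, 1, 0]
Event 6: LOCAL 2: VV[2][2]++ -> VV[2]=[0, 0, 2, 0]
Event 7: SEND 0->1: VV[0][0]++ -> VV[0]=[4, 2, 1, 0], msg_vec=[4, 2, 1, 0]; VV[1]=max(VV[1],msg_vec) then VV[1][1]++ -> VV[1]=[4, 3, 1, 0]
Event 3 stamp: [1, 0, 0, 0]
Event 5 stamp: [0, 2, 1, 0]
[1, 0, 0, 0] <= [0, 2, 1, 0]? False
[0, 2, 1, 0] <= [1, 0, 0, 0]? False
Relation: concurrent

Answer: concurrent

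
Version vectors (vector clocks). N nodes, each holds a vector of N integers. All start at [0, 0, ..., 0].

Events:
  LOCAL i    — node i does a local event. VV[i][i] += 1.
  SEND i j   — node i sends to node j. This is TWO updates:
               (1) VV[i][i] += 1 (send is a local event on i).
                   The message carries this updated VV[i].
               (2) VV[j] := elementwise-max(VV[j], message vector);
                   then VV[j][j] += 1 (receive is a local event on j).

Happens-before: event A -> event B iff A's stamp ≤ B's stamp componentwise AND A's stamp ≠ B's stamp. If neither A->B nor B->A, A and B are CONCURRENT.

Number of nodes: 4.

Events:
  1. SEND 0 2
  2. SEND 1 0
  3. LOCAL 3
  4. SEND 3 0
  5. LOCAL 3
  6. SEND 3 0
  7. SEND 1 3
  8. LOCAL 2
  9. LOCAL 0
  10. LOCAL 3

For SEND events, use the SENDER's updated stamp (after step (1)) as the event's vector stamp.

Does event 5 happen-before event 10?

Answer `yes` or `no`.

Initial: VV[0]=[0, 0, 0, 0]
Initial: VV[1]=[0, 0, 0, 0]
Initial: VV[2]=[0, 0, 0, 0]
Initial: VV[3]=[0, 0, 0, 0]
Event 1: SEND 0->2: VV[0][0]++ -> VV[0]=[1, 0, 0, 0], msg_vec=[1, 0, 0, 0]; VV[2]=max(VV[2],msg_vec) then VV[2][2]++ -> VV[2]=[1, 0, 1, 0]
Event 2: SEND 1->0: VV[1][1]++ -> VV[1]=[0, 1, 0, 0], msg_vec=[0, 1, 0, 0]; VV[0]=max(VV[0],msg_vec) then VV[0][0]++ -> VV[0]=[2, 1, 0, 0]
Event 3: LOCAL 3: VV[3][3]++ -> VV[3]=[0, 0, 0, 1]
Event 4: SEND 3->0: VV[3][3]++ -> VV[3]=[0, 0, 0, 2], msg_vec=[0, 0, 0, 2]; VV[0]=max(VV[0],msg_vec) then VV[0][0]++ -> VV[0]=[3, 1, 0, 2]
Event 5: LOCAL 3: VV[3][3]++ -> VV[3]=[0, 0, 0, 3]
Event 6: SEND 3->0: VV[3][3]++ -> VV[3]=[0, 0, 0, 4], msg_vec=[0, 0, 0, 4]; VV[0]=max(VV[0],msg_vec) then VV[0][0]++ -> VV[0]=[4, 1, 0, 4]
Event 7: SEND 1->3: VV[1][1]++ -> VV[1]=[0, 2, 0, 0], msg_vec=[0, 2, 0, 0]; VV[3]=max(VV[3],msg_vec) then VV[3][3]++ -> VV[3]=[0, 2, 0, 5]
Event 8: LOCAL 2: VV[2][2]++ -> VV[2]=[1, 0, 2, 0]
Event 9: LOCAL 0: VV[0][0]++ -> VV[0]=[5, 1, 0, 4]
Event 10: LOCAL 3: VV[3][3]++ -> VV[3]=[0, 2, 0, 6]
Event 5 stamp: [0, 0, 0, 3]
Event 10 stamp: [0, 2, 0, 6]
[0, 0, 0, 3] <= [0, 2, 0, 6]? True. Equal? False. Happens-before: True

Answer: yes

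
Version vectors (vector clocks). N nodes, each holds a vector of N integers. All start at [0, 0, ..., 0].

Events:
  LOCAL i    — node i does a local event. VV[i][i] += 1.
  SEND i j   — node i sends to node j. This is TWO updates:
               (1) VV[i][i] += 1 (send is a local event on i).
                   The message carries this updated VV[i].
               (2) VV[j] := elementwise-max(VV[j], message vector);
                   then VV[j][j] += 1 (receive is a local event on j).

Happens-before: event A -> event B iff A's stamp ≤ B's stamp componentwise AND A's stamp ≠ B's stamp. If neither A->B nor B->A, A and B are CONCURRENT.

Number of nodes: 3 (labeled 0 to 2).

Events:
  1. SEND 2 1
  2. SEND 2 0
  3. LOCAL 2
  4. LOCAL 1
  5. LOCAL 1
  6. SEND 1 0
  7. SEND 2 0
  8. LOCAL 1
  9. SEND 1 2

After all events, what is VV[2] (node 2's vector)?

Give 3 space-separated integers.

Answer: 0 6 5

Derivation:
Initial: VV[0]=[0, 0, 0]
Initial: VV[1]=[0, 0, 0]
Initial: VV[2]=[0, 0, 0]
Event 1: SEND 2->1: VV[2][2]++ -> VV[2]=[0, 0, 1], msg_vec=[0, 0, 1]; VV[1]=max(VV[1],msg_vec) then VV[1][1]++ -> VV[1]=[0, 1, 1]
Event 2: SEND 2->0: VV[2][2]++ -> VV[2]=[0, 0, 2], msg_vec=[0, 0, 2]; VV[0]=max(VV[0],msg_vec) then VV[0][0]++ -> VV[0]=[1, 0, 2]
Event 3: LOCAL 2: VV[2][2]++ -> VV[2]=[0, 0, 3]
Event 4: LOCAL 1: VV[1][1]++ -> VV[1]=[0, 2, 1]
Event 5: LOCAL 1: VV[1][1]++ -> VV[1]=[0, 3, 1]
Event 6: SEND 1->0: VV[1][1]++ -> VV[1]=[0, 4, 1], msg_vec=[0, 4, 1]; VV[0]=max(VV[0],msg_vec) then VV[0][0]++ -> VV[0]=[2, 4, 2]
Event 7: SEND 2->0: VV[2][2]++ -> VV[2]=[0, 0, 4], msg_vec=[0, 0, 4]; VV[0]=max(VV[0],msg_vec) then VV[0][0]++ -> VV[0]=[3, 4, 4]
Event 8: LOCAL 1: VV[1][1]++ -> VV[1]=[0, 5, 1]
Event 9: SEND 1->2: VV[1][1]++ -> VV[1]=[0, 6, 1], msg_vec=[0, 6, 1]; VV[2]=max(VV[2],msg_vec) then VV[2][2]++ -> VV[2]=[0, 6, 5]
Final vectors: VV[0]=[3, 4, 4]; VV[1]=[0, 6, 1]; VV[2]=[0, 6, 5]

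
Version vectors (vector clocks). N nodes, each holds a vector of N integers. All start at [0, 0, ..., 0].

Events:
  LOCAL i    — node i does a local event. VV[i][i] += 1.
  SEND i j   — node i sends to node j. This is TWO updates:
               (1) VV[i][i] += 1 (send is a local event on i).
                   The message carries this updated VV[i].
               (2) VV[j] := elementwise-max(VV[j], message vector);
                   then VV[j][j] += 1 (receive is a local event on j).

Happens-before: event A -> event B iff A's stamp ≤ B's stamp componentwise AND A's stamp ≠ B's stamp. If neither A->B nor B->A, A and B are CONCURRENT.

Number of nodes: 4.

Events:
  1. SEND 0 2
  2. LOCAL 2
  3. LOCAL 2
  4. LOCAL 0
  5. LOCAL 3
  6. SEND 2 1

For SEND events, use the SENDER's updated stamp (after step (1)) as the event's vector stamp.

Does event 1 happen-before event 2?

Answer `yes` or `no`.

Initial: VV[0]=[0, 0, 0, 0]
Initial: VV[1]=[0, 0, 0, 0]
Initial: VV[2]=[0, 0, 0, 0]
Initial: VV[3]=[0, 0, 0, 0]
Event 1: SEND 0->2: VV[0][0]++ -> VV[0]=[1, 0, 0, 0], msg_vec=[1, 0, 0, 0]; VV[2]=max(VV[2],msg_vec) then VV[2][2]++ -> VV[2]=[1, 0, 1, 0]
Event 2: LOCAL 2: VV[2][2]++ -> VV[2]=[1, 0, 2, 0]
Event 3: LOCAL 2: VV[2][2]++ -> VV[2]=[1, 0, 3, 0]
Event 4: LOCAL 0: VV[0][0]++ -> VV[0]=[2, 0, 0, 0]
Event 5: LOCAL 3: VV[3][3]++ -> VV[3]=[0, 0, 0, 1]
Event 6: SEND 2->1: VV[2][2]++ -> VV[2]=[1, 0, 4, 0], msg_vec=[1, 0, 4, 0]; VV[1]=max(VV[1],msg_vec) then VV[1][1]++ -> VV[1]=[1, 1, 4, 0]
Event 1 stamp: [1, 0, 0, 0]
Event 2 stamp: [1, 0, 2, 0]
[1, 0, 0, 0] <= [1, 0, 2, 0]? True. Equal? False. Happens-before: True

Answer: yes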